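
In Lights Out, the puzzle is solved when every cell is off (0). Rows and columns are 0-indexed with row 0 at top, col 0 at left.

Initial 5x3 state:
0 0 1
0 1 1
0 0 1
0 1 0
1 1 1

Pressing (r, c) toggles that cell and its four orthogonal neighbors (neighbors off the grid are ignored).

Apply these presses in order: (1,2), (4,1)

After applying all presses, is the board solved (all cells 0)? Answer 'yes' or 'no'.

Answer: yes

Derivation:
After press 1 at (1,2):
0 0 0
0 0 0
0 0 0
0 1 0
1 1 1

After press 2 at (4,1):
0 0 0
0 0 0
0 0 0
0 0 0
0 0 0

Lights still on: 0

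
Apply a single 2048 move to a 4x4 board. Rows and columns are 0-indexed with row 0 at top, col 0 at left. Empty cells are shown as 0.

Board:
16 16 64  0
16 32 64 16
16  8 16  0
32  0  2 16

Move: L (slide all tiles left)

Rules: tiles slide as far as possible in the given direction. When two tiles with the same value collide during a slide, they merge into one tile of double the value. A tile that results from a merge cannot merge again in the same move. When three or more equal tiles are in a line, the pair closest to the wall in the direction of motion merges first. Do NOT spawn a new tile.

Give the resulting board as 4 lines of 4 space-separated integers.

Answer: 32 64  0  0
16 32 64 16
16  8 16  0
32  2 16  0

Derivation:
Slide left:
row 0: [16, 16, 64, 0] -> [32, 64, 0, 0]
row 1: [16, 32, 64, 16] -> [16, 32, 64, 16]
row 2: [16, 8, 16, 0] -> [16, 8, 16, 0]
row 3: [32, 0, 2, 16] -> [32, 2, 16, 0]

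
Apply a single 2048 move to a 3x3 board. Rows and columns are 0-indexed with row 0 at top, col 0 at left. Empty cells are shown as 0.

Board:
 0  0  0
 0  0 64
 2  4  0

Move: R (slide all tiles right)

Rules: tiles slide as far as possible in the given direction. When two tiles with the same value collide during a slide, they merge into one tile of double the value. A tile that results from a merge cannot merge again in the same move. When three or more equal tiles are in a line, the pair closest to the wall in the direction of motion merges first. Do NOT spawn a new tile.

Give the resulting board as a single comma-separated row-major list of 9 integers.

Slide right:
row 0: [0, 0, 0] -> [0, 0, 0]
row 1: [0, 0, 64] -> [0, 0, 64]
row 2: [2, 4, 0] -> [0, 2, 4]

Answer: 0, 0, 0, 0, 0, 64, 0, 2, 4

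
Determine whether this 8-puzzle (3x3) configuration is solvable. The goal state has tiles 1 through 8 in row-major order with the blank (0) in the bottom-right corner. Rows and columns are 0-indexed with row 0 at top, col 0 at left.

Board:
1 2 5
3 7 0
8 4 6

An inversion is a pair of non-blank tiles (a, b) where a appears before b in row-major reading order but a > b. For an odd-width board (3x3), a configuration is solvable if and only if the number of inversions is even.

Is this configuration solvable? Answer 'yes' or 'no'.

Answer: yes

Derivation:
Inversions (pairs i<j in row-major order where tile[i] > tile[j] > 0): 6
6 is even, so the puzzle is solvable.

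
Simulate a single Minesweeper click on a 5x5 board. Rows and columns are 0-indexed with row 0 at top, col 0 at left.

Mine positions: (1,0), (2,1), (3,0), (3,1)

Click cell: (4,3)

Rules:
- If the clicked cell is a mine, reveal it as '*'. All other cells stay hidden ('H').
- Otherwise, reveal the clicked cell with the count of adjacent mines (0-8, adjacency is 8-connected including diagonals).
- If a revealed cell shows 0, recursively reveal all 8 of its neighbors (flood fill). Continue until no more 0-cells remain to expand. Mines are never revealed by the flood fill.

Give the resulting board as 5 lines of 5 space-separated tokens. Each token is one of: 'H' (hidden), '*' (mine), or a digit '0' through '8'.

H 1 0 0 0
H 2 1 0 0
H H 2 0 0
H H 2 0 0
H H 1 0 0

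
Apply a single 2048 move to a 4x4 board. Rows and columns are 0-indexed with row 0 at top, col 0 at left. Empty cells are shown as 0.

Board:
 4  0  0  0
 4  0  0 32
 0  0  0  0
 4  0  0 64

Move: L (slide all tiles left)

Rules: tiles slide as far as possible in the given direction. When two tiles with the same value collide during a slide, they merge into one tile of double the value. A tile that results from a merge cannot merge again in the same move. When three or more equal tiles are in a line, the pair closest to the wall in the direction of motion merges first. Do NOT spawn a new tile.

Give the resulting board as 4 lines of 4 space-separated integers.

Slide left:
row 0: [4, 0, 0, 0] -> [4, 0, 0, 0]
row 1: [4, 0, 0, 32] -> [4, 32, 0, 0]
row 2: [0, 0, 0, 0] -> [0, 0, 0, 0]
row 3: [4, 0, 0, 64] -> [4, 64, 0, 0]

Answer:  4  0  0  0
 4 32  0  0
 0  0  0  0
 4 64  0  0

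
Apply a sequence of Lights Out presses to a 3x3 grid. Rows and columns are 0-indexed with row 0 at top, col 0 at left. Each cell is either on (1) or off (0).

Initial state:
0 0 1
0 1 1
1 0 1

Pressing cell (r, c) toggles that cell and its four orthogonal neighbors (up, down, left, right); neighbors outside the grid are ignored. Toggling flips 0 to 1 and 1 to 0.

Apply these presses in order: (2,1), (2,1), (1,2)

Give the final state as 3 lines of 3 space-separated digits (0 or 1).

After press 1 at (2,1):
0 0 1
0 0 1
0 1 0

After press 2 at (2,1):
0 0 1
0 1 1
1 0 1

After press 3 at (1,2):
0 0 0
0 0 0
1 0 0

Answer: 0 0 0
0 0 0
1 0 0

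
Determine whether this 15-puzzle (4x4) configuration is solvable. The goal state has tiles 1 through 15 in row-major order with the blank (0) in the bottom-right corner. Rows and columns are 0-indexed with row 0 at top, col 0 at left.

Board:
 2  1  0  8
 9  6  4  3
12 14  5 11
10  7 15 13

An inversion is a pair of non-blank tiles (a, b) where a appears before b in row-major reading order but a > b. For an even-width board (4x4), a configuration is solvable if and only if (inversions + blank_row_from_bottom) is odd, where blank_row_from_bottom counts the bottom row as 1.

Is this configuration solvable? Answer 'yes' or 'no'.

Answer: no

Derivation:
Inversions: 28
Blank is in row 0 (0-indexed from top), which is row 4 counting from the bottom (bottom = 1).
28 + 4 = 32, which is even, so the puzzle is not solvable.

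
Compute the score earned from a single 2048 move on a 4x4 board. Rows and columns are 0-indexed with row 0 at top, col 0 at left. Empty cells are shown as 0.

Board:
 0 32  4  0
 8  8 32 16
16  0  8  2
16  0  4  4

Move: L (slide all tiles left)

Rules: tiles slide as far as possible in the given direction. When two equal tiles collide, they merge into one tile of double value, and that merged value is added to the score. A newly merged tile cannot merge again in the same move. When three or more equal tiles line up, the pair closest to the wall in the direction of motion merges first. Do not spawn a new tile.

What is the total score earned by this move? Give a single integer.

Answer: 24

Derivation:
Slide left:
row 0: [0, 32, 4, 0] -> [32, 4, 0, 0]  score +0 (running 0)
row 1: [8, 8, 32, 16] -> [16, 32, 16, 0]  score +16 (running 16)
row 2: [16, 0, 8, 2] -> [16, 8, 2, 0]  score +0 (running 16)
row 3: [16, 0, 4, 4] -> [16, 8, 0, 0]  score +8 (running 24)
Board after move:
32  4  0  0
16 32 16  0
16  8  2  0
16  8  0  0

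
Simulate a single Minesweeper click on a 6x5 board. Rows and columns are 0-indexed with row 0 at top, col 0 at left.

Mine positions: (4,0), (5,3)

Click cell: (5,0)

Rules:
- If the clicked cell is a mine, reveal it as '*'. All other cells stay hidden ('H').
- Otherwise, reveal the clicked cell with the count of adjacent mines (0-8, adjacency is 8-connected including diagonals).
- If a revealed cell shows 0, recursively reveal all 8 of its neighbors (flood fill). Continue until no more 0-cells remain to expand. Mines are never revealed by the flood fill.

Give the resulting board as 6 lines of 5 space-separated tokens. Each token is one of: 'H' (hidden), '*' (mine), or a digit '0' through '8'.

H H H H H
H H H H H
H H H H H
H H H H H
H H H H H
1 H H H H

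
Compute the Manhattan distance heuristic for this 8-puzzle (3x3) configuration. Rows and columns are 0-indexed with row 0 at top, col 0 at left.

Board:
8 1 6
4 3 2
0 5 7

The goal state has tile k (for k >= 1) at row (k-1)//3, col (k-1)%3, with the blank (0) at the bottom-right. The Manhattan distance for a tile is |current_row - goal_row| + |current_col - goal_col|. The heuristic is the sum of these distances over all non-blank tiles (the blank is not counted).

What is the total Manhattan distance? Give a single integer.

Tile 8: (0,0)->(2,1) = 3
Tile 1: (0,1)->(0,0) = 1
Tile 6: (0,2)->(1,2) = 1
Tile 4: (1,0)->(1,0) = 0
Tile 3: (1,1)->(0,2) = 2
Tile 2: (1,2)->(0,1) = 2
Tile 5: (2,1)->(1,1) = 1
Tile 7: (2,2)->(2,0) = 2
Sum: 3 + 1 + 1 + 0 + 2 + 2 + 1 + 2 = 12

Answer: 12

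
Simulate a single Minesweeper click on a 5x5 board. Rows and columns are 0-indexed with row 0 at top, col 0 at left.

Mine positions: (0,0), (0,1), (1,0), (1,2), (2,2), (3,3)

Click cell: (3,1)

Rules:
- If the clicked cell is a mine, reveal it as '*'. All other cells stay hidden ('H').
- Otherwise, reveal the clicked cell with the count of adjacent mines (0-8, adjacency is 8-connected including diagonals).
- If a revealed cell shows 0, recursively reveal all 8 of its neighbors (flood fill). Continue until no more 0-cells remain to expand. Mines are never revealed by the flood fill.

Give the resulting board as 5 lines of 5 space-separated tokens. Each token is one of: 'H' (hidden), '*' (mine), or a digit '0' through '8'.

H H H H H
H H H H H
H H H H H
H 1 H H H
H H H H H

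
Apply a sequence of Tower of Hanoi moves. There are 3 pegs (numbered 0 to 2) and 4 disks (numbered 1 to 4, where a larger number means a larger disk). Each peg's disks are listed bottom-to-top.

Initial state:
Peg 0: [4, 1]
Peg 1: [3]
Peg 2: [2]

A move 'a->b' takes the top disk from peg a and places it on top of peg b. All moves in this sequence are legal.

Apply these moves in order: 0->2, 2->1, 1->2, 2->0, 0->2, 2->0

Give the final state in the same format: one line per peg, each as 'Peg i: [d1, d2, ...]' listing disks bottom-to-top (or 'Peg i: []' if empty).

After move 1 (0->2):
Peg 0: [4]
Peg 1: [3]
Peg 2: [2, 1]

After move 2 (2->1):
Peg 0: [4]
Peg 1: [3, 1]
Peg 2: [2]

After move 3 (1->2):
Peg 0: [4]
Peg 1: [3]
Peg 2: [2, 1]

After move 4 (2->0):
Peg 0: [4, 1]
Peg 1: [3]
Peg 2: [2]

After move 5 (0->2):
Peg 0: [4]
Peg 1: [3]
Peg 2: [2, 1]

After move 6 (2->0):
Peg 0: [4, 1]
Peg 1: [3]
Peg 2: [2]

Answer: Peg 0: [4, 1]
Peg 1: [3]
Peg 2: [2]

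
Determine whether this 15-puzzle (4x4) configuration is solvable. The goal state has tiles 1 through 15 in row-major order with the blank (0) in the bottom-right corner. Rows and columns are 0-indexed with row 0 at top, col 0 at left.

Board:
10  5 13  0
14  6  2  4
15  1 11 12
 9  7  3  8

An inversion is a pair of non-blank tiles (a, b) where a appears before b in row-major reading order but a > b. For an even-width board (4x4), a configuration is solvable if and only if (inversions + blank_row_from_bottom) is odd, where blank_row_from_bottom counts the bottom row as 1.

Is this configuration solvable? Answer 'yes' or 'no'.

Answer: yes

Derivation:
Inversions: 59
Blank is in row 0 (0-indexed from top), which is row 4 counting from the bottom (bottom = 1).
59 + 4 = 63, which is odd, so the puzzle is solvable.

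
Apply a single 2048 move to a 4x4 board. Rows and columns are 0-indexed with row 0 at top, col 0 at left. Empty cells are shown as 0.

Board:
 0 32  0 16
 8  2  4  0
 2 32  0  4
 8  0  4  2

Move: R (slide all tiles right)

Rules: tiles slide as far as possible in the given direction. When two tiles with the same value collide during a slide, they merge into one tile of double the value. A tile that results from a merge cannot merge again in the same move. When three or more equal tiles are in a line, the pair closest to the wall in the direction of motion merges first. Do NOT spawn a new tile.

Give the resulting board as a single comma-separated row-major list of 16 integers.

Slide right:
row 0: [0, 32, 0, 16] -> [0, 0, 32, 16]
row 1: [8, 2, 4, 0] -> [0, 8, 2, 4]
row 2: [2, 32, 0, 4] -> [0, 2, 32, 4]
row 3: [8, 0, 4, 2] -> [0, 8, 4, 2]

Answer: 0, 0, 32, 16, 0, 8, 2, 4, 0, 2, 32, 4, 0, 8, 4, 2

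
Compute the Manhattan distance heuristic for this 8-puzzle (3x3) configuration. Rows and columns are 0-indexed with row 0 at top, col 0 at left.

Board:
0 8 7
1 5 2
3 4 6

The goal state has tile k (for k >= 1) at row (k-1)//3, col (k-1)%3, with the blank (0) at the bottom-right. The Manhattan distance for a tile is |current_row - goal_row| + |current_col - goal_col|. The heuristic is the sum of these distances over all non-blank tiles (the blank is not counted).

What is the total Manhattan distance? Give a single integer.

Tile 8: (0,1)->(2,1) = 2
Tile 7: (0,2)->(2,0) = 4
Tile 1: (1,0)->(0,0) = 1
Tile 5: (1,1)->(1,1) = 0
Tile 2: (1,2)->(0,1) = 2
Tile 3: (2,0)->(0,2) = 4
Tile 4: (2,1)->(1,0) = 2
Tile 6: (2,2)->(1,2) = 1
Sum: 2 + 4 + 1 + 0 + 2 + 4 + 2 + 1 = 16

Answer: 16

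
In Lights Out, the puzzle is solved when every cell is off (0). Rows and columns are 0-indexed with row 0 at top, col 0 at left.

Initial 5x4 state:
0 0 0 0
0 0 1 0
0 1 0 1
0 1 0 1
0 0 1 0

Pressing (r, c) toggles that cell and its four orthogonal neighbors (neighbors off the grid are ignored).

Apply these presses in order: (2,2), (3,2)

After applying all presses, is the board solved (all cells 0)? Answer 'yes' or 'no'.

Answer: yes

Derivation:
After press 1 at (2,2):
0 0 0 0
0 0 0 0
0 0 1 0
0 1 1 1
0 0 1 0

After press 2 at (3,2):
0 0 0 0
0 0 0 0
0 0 0 0
0 0 0 0
0 0 0 0

Lights still on: 0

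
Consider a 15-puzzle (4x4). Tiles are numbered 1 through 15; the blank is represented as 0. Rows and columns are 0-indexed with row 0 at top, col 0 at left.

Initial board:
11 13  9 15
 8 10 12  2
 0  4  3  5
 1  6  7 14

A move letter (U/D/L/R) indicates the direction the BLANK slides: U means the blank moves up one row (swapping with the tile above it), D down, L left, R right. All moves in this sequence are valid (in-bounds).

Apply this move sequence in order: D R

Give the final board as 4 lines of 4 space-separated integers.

Answer: 11 13  9 15
 8 10 12  2
 1  4  3  5
 6  0  7 14

Derivation:
After move 1 (D):
11 13  9 15
 8 10 12  2
 1  4  3  5
 0  6  7 14

After move 2 (R):
11 13  9 15
 8 10 12  2
 1  4  3  5
 6  0  7 14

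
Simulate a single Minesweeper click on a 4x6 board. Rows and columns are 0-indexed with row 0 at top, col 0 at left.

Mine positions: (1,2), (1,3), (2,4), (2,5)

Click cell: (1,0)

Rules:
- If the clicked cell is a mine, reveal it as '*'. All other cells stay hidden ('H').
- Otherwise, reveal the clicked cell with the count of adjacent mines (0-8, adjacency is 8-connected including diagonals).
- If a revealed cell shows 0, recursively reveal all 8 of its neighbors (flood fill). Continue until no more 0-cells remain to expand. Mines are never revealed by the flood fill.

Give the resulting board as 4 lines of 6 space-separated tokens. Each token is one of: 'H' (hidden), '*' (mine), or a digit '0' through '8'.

0 1 H H H H
0 1 H H H H
0 1 2 3 H H
0 0 0 1 H H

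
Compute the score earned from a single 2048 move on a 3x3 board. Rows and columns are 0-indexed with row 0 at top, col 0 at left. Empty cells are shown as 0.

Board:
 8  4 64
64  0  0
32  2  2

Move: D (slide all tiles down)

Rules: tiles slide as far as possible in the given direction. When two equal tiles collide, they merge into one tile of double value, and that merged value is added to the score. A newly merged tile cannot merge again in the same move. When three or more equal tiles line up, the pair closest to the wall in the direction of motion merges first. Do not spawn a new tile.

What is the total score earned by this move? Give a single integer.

Slide down:
col 0: [8, 64, 32] -> [8, 64, 32]  score +0 (running 0)
col 1: [4, 0, 2] -> [0, 4, 2]  score +0 (running 0)
col 2: [64, 0, 2] -> [0, 64, 2]  score +0 (running 0)
Board after move:
 8  0  0
64  4 64
32  2  2

Answer: 0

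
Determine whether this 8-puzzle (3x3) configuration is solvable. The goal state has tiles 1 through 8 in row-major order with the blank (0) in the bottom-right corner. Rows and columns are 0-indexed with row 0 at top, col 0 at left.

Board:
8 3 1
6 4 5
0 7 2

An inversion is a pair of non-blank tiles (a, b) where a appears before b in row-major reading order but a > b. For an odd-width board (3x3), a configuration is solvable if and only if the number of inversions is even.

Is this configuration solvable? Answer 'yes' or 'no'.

Inversions (pairs i<j in row-major order where tile[i] > tile[j] > 0): 15
15 is odd, so the puzzle is not solvable.

Answer: no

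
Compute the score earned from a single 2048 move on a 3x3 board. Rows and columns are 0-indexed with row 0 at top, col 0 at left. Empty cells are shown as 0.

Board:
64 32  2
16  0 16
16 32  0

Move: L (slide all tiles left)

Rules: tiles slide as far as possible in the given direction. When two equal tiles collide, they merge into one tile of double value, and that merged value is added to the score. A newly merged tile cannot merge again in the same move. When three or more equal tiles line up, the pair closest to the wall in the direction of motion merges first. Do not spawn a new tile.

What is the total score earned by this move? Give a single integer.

Answer: 32

Derivation:
Slide left:
row 0: [64, 32, 2] -> [64, 32, 2]  score +0 (running 0)
row 1: [16, 0, 16] -> [32, 0, 0]  score +32 (running 32)
row 2: [16, 32, 0] -> [16, 32, 0]  score +0 (running 32)
Board after move:
64 32  2
32  0  0
16 32  0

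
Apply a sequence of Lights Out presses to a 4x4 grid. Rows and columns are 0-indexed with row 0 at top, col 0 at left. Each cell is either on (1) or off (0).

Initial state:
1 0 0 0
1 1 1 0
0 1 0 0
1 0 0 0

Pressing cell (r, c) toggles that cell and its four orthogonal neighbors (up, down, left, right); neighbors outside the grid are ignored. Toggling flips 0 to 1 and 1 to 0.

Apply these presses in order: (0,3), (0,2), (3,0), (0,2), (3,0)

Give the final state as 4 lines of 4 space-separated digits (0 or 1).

Answer: 1 0 1 1
1 1 1 1
0 1 0 0
1 0 0 0

Derivation:
After press 1 at (0,3):
1 0 1 1
1 1 1 1
0 1 0 0
1 0 0 0

After press 2 at (0,2):
1 1 0 0
1 1 0 1
0 1 0 0
1 0 0 0

After press 3 at (3,0):
1 1 0 0
1 1 0 1
1 1 0 0
0 1 0 0

After press 4 at (0,2):
1 0 1 1
1 1 1 1
1 1 0 0
0 1 0 0

After press 5 at (3,0):
1 0 1 1
1 1 1 1
0 1 0 0
1 0 0 0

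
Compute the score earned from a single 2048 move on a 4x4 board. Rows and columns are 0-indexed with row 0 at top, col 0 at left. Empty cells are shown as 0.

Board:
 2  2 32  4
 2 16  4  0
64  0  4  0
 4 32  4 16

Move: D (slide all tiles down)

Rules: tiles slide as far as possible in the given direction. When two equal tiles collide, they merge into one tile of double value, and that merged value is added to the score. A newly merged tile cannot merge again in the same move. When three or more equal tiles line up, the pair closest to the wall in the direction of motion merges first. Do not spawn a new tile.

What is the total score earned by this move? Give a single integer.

Slide down:
col 0: [2, 2, 64, 4] -> [0, 4, 64, 4]  score +4 (running 4)
col 1: [2, 16, 0, 32] -> [0, 2, 16, 32]  score +0 (running 4)
col 2: [32, 4, 4, 4] -> [0, 32, 4, 8]  score +8 (running 12)
col 3: [4, 0, 0, 16] -> [0, 0, 4, 16]  score +0 (running 12)
Board after move:
 0  0  0  0
 4  2 32  0
64 16  4  4
 4 32  8 16

Answer: 12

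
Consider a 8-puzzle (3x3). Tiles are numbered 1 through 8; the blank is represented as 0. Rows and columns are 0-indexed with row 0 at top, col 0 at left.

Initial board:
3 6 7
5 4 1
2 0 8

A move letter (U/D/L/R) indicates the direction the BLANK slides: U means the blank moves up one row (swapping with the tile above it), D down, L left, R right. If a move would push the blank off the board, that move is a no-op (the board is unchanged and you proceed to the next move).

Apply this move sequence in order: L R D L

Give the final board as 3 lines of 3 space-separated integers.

Answer: 3 6 7
5 4 1
0 2 8

Derivation:
After move 1 (L):
3 6 7
5 4 1
0 2 8

After move 2 (R):
3 6 7
5 4 1
2 0 8

After move 3 (D):
3 6 7
5 4 1
2 0 8

After move 4 (L):
3 6 7
5 4 1
0 2 8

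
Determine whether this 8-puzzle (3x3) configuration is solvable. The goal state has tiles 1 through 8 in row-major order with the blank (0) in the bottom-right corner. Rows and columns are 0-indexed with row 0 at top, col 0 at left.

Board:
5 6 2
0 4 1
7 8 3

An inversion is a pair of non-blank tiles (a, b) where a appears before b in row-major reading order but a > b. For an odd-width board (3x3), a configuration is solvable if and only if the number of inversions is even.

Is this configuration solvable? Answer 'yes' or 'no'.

Answer: no

Derivation:
Inversions (pairs i<j in row-major order where tile[i] > tile[j] > 0): 13
13 is odd, so the puzzle is not solvable.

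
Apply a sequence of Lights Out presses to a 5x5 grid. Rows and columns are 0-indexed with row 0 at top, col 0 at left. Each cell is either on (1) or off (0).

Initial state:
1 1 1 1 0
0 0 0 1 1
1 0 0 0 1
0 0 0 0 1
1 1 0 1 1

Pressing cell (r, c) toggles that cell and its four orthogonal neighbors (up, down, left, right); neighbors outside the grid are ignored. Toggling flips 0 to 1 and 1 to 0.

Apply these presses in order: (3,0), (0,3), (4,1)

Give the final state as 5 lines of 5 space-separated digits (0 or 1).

Answer: 1 1 0 0 1
0 0 0 0 1
0 0 0 0 1
1 0 0 0 1
1 0 1 1 1

Derivation:
After press 1 at (3,0):
1 1 1 1 0
0 0 0 1 1
0 0 0 0 1
1 1 0 0 1
0 1 0 1 1

After press 2 at (0,3):
1 1 0 0 1
0 0 0 0 1
0 0 0 0 1
1 1 0 0 1
0 1 0 1 1

After press 3 at (4,1):
1 1 0 0 1
0 0 0 0 1
0 0 0 0 1
1 0 0 0 1
1 0 1 1 1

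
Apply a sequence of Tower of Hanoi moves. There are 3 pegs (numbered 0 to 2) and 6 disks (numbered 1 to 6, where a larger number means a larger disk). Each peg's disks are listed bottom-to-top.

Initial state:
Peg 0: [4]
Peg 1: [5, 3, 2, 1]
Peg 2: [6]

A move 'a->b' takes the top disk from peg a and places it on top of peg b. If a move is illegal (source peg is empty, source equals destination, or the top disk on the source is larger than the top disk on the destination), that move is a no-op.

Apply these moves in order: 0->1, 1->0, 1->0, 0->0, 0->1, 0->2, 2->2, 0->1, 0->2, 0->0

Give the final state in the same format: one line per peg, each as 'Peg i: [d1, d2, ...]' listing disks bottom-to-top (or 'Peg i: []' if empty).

After move 1 (0->1):
Peg 0: [4]
Peg 1: [5, 3, 2, 1]
Peg 2: [6]

After move 2 (1->0):
Peg 0: [4, 1]
Peg 1: [5, 3, 2]
Peg 2: [6]

After move 3 (1->0):
Peg 0: [4, 1]
Peg 1: [5, 3, 2]
Peg 2: [6]

After move 4 (0->0):
Peg 0: [4, 1]
Peg 1: [5, 3, 2]
Peg 2: [6]

After move 5 (0->1):
Peg 0: [4]
Peg 1: [5, 3, 2, 1]
Peg 2: [6]

After move 6 (0->2):
Peg 0: []
Peg 1: [5, 3, 2, 1]
Peg 2: [6, 4]

After move 7 (2->2):
Peg 0: []
Peg 1: [5, 3, 2, 1]
Peg 2: [6, 4]

After move 8 (0->1):
Peg 0: []
Peg 1: [5, 3, 2, 1]
Peg 2: [6, 4]

After move 9 (0->2):
Peg 0: []
Peg 1: [5, 3, 2, 1]
Peg 2: [6, 4]

After move 10 (0->0):
Peg 0: []
Peg 1: [5, 3, 2, 1]
Peg 2: [6, 4]

Answer: Peg 0: []
Peg 1: [5, 3, 2, 1]
Peg 2: [6, 4]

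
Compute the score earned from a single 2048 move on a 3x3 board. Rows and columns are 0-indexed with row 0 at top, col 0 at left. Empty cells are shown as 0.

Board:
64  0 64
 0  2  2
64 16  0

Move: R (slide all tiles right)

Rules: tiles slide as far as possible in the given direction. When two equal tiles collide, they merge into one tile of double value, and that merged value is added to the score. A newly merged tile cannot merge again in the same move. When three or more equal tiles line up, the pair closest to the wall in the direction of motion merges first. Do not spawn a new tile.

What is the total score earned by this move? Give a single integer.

Slide right:
row 0: [64, 0, 64] -> [0, 0, 128]  score +128 (running 128)
row 1: [0, 2, 2] -> [0, 0, 4]  score +4 (running 132)
row 2: [64, 16, 0] -> [0, 64, 16]  score +0 (running 132)
Board after move:
  0   0 128
  0   0   4
  0  64  16

Answer: 132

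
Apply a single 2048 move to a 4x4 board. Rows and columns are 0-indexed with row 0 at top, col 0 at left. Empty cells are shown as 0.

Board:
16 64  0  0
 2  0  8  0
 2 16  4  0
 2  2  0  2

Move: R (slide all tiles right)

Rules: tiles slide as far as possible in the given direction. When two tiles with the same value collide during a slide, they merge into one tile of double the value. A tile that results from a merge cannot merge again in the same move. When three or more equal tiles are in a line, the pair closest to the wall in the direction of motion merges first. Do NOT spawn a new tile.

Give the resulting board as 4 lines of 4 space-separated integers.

Slide right:
row 0: [16, 64, 0, 0] -> [0, 0, 16, 64]
row 1: [2, 0, 8, 0] -> [0, 0, 2, 8]
row 2: [2, 16, 4, 0] -> [0, 2, 16, 4]
row 3: [2, 2, 0, 2] -> [0, 0, 2, 4]

Answer:  0  0 16 64
 0  0  2  8
 0  2 16  4
 0  0  2  4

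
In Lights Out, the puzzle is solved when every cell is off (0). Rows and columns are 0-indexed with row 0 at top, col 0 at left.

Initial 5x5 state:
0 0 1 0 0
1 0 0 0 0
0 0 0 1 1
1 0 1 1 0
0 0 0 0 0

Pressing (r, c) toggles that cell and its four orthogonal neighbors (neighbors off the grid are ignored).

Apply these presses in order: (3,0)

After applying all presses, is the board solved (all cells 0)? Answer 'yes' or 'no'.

After press 1 at (3,0):
0 0 1 0 0
1 0 0 0 0
1 0 0 1 1
0 1 1 1 0
1 0 0 0 0

Lights still on: 9

Answer: no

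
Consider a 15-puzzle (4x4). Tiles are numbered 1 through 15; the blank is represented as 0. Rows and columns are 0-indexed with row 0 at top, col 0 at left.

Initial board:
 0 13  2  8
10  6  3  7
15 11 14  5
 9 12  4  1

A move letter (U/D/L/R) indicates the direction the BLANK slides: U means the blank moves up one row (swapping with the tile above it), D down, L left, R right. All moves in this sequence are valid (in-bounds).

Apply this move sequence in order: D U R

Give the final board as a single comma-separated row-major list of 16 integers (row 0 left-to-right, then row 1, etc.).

Answer: 13, 0, 2, 8, 10, 6, 3, 7, 15, 11, 14, 5, 9, 12, 4, 1

Derivation:
After move 1 (D):
10 13  2  8
 0  6  3  7
15 11 14  5
 9 12  4  1

After move 2 (U):
 0 13  2  8
10  6  3  7
15 11 14  5
 9 12  4  1

After move 3 (R):
13  0  2  8
10  6  3  7
15 11 14  5
 9 12  4  1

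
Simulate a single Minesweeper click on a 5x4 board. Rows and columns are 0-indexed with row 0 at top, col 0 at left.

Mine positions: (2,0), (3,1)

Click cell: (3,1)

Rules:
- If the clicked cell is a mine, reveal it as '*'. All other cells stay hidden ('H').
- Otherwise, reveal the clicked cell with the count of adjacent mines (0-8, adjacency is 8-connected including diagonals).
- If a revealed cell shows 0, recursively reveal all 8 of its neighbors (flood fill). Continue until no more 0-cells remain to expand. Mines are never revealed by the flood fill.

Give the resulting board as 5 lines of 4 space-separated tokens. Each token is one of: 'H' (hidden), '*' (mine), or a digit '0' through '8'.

H H H H
H H H H
H H H H
H * H H
H H H H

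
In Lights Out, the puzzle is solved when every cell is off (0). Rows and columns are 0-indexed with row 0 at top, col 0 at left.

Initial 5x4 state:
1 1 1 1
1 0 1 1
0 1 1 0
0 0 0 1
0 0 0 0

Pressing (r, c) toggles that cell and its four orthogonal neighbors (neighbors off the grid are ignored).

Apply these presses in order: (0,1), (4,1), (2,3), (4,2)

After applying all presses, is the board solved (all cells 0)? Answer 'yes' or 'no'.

After press 1 at (0,1):
0 0 0 1
1 1 1 1
0 1 1 0
0 0 0 1
0 0 0 0

After press 2 at (4,1):
0 0 0 1
1 1 1 1
0 1 1 0
0 1 0 1
1 1 1 0

After press 3 at (2,3):
0 0 0 1
1 1 1 0
0 1 0 1
0 1 0 0
1 1 1 0

After press 4 at (4,2):
0 0 0 1
1 1 1 0
0 1 0 1
0 1 1 0
1 0 0 1

Lights still on: 10

Answer: no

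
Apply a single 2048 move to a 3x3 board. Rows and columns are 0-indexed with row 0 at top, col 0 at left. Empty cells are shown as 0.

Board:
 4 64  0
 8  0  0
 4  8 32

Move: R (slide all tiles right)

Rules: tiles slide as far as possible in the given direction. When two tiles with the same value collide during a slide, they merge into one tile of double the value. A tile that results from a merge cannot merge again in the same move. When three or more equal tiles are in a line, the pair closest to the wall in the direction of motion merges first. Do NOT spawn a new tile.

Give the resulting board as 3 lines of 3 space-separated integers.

Answer:  0  4 64
 0  0  8
 4  8 32

Derivation:
Slide right:
row 0: [4, 64, 0] -> [0, 4, 64]
row 1: [8, 0, 0] -> [0, 0, 8]
row 2: [4, 8, 32] -> [4, 8, 32]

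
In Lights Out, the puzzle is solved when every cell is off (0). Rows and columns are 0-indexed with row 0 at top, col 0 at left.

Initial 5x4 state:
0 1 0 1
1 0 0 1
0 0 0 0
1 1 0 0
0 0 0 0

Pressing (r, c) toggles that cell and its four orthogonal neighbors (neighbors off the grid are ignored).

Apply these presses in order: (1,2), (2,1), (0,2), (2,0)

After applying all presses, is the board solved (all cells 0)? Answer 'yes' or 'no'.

After press 1 at (1,2):
0 1 1 1
1 1 1 0
0 0 1 0
1 1 0 0
0 0 0 0

After press 2 at (2,1):
0 1 1 1
1 0 1 0
1 1 0 0
1 0 0 0
0 0 0 0

After press 3 at (0,2):
0 0 0 0
1 0 0 0
1 1 0 0
1 0 0 0
0 0 0 0

After press 4 at (2,0):
0 0 0 0
0 0 0 0
0 0 0 0
0 0 0 0
0 0 0 0

Lights still on: 0

Answer: yes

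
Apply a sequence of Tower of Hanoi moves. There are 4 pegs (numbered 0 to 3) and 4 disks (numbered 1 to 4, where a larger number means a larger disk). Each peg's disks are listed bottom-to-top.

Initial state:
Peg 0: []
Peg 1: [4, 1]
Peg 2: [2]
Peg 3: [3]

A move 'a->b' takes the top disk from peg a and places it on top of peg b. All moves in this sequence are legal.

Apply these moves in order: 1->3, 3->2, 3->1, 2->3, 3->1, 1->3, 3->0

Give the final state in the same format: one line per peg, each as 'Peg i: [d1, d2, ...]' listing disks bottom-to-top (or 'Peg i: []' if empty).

Answer: Peg 0: [1]
Peg 1: [4, 3]
Peg 2: [2]
Peg 3: []

Derivation:
After move 1 (1->3):
Peg 0: []
Peg 1: [4]
Peg 2: [2]
Peg 3: [3, 1]

After move 2 (3->2):
Peg 0: []
Peg 1: [4]
Peg 2: [2, 1]
Peg 3: [3]

After move 3 (3->1):
Peg 0: []
Peg 1: [4, 3]
Peg 2: [2, 1]
Peg 3: []

After move 4 (2->3):
Peg 0: []
Peg 1: [4, 3]
Peg 2: [2]
Peg 3: [1]

After move 5 (3->1):
Peg 0: []
Peg 1: [4, 3, 1]
Peg 2: [2]
Peg 3: []

After move 6 (1->3):
Peg 0: []
Peg 1: [4, 3]
Peg 2: [2]
Peg 3: [1]

After move 7 (3->0):
Peg 0: [1]
Peg 1: [4, 3]
Peg 2: [2]
Peg 3: []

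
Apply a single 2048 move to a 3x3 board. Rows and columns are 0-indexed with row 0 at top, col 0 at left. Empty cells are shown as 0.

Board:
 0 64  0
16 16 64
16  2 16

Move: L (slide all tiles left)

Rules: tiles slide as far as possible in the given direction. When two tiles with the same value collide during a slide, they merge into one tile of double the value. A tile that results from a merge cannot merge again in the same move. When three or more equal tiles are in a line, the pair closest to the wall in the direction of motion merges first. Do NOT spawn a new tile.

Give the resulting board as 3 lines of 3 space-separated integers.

Slide left:
row 0: [0, 64, 0] -> [64, 0, 0]
row 1: [16, 16, 64] -> [32, 64, 0]
row 2: [16, 2, 16] -> [16, 2, 16]

Answer: 64  0  0
32 64  0
16  2 16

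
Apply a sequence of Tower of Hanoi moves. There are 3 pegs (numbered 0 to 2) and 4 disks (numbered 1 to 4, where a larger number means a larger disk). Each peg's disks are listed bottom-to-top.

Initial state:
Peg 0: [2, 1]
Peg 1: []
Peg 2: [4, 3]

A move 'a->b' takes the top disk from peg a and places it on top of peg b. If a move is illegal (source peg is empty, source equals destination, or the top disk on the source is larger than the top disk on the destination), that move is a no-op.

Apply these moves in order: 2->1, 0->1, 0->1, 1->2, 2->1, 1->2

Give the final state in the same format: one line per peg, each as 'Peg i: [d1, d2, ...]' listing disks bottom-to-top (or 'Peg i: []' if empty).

Answer: Peg 0: [2]
Peg 1: [3]
Peg 2: [4, 1]

Derivation:
After move 1 (2->1):
Peg 0: [2, 1]
Peg 1: [3]
Peg 2: [4]

After move 2 (0->1):
Peg 0: [2]
Peg 1: [3, 1]
Peg 2: [4]

After move 3 (0->1):
Peg 0: [2]
Peg 1: [3, 1]
Peg 2: [4]

After move 4 (1->2):
Peg 0: [2]
Peg 1: [3]
Peg 2: [4, 1]

After move 5 (2->1):
Peg 0: [2]
Peg 1: [3, 1]
Peg 2: [4]

After move 6 (1->2):
Peg 0: [2]
Peg 1: [3]
Peg 2: [4, 1]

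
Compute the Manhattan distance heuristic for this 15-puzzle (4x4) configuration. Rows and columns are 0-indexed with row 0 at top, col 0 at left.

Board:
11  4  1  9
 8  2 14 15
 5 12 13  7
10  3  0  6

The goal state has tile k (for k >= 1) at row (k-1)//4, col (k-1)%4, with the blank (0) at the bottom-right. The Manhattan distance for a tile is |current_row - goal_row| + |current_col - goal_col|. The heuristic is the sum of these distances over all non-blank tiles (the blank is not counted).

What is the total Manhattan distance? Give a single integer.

Answer: 41

Derivation:
Tile 11: at (0,0), goal (2,2), distance |0-2|+|0-2| = 4
Tile 4: at (0,1), goal (0,3), distance |0-0|+|1-3| = 2
Tile 1: at (0,2), goal (0,0), distance |0-0|+|2-0| = 2
Tile 9: at (0,3), goal (2,0), distance |0-2|+|3-0| = 5
Tile 8: at (1,0), goal (1,3), distance |1-1|+|0-3| = 3
Tile 2: at (1,1), goal (0,1), distance |1-0|+|1-1| = 1
Tile 14: at (1,2), goal (3,1), distance |1-3|+|2-1| = 3
Tile 15: at (1,3), goal (3,2), distance |1-3|+|3-2| = 3
Tile 5: at (2,0), goal (1,0), distance |2-1|+|0-0| = 1
Tile 12: at (2,1), goal (2,3), distance |2-2|+|1-3| = 2
Tile 13: at (2,2), goal (3,0), distance |2-3|+|2-0| = 3
Tile 7: at (2,3), goal (1,2), distance |2-1|+|3-2| = 2
Tile 10: at (3,0), goal (2,1), distance |3-2|+|0-1| = 2
Tile 3: at (3,1), goal (0,2), distance |3-0|+|1-2| = 4
Tile 6: at (3,3), goal (1,1), distance |3-1|+|3-1| = 4
Sum: 4 + 2 + 2 + 5 + 3 + 1 + 3 + 3 + 1 + 2 + 3 + 2 + 2 + 4 + 4 = 41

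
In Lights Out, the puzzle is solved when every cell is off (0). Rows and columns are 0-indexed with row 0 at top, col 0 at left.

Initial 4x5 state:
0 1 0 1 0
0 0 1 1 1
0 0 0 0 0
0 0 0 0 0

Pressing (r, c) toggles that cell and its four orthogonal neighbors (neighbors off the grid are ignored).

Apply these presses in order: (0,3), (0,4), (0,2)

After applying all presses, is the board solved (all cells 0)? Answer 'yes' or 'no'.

Answer: yes

Derivation:
After press 1 at (0,3):
0 1 1 0 1
0 0 1 0 1
0 0 0 0 0
0 0 0 0 0

After press 2 at (0,4):
0 1 1 1 0
0 0 1 0 0
0 0 0 0 0
0 0 0 0 0

After press 3 at (0,2):
0 0 0 0 0
0 0 0 0 0
0 0 0 0 0
0 0 0 0 0

Lights still on: 0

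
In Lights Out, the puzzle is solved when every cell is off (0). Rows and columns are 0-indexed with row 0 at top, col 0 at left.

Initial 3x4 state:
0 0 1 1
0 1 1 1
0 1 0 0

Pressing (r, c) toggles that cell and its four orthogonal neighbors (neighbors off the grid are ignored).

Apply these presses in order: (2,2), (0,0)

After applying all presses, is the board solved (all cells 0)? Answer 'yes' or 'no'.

After press 1 at (2,2):
0 0 1 1
0 1 0 1
0 0 1 1

After press 2 at (0,0):
1 1 1 1
1 1 0 1
0 0 1 1

Lights still on: 9

Answer: no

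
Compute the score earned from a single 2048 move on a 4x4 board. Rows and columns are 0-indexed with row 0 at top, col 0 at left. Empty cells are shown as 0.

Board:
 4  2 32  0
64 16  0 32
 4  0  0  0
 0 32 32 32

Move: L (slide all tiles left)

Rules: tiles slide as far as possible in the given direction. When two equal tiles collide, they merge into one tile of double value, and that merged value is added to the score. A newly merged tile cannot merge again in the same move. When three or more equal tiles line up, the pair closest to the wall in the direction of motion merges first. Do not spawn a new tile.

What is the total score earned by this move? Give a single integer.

Slide left:
row 0: [4, 2, 32, 0] -> [4, 2, 32, 0]  score +0 (running 0)
row 1: [64, 16, 0, 32] -> [64, 16, 32, 0]  score +0 (running 0)
row 2: [4, 0, 0, 0] -> [4, 0, 0, 0]  score +0 (running 0)
row 3: [0, 32, 32, 32] -> [64, 32, 0, 0]  score +64 (running 64)
Board after move:
 4  2 32  0
64 16 32  0
 4  0  0  0
64 32  0  0

Answer: 64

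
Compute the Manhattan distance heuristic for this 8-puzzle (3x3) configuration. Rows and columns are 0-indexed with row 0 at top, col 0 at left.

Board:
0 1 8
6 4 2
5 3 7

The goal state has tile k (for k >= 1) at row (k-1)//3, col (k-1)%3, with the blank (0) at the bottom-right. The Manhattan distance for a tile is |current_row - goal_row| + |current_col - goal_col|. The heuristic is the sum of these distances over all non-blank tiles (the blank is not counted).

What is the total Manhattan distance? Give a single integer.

Tile 1: at (0,1), goal (0,0), distance |0-0|+|1-0| = 1
Tile 8: at (0,2), goal (2,1), distance |0-2|+|2-1| = 3
Tile 6: at (1,0), goal (1,2), distance |1-1|+|0-2| = 2
Tile 4: at (1,1), goal (1,0), distance |1-1|+|1-0| = 1
Tile 2: at (1,2), goal (0,1), distance |1-0|+|2-1| = 2
Tile 5: at (2,0), goal (1,1), distance |2-1|+|0-1| = 2
Tile 3: at (2,1), goal (0,2), distance |2-0|+|1-2| = 3
Tile 7: at (2,2), goal (2,0), distance |2-2|+|2-0| = 2
Sum: 1 + 3 + 2 + 1 + 2 + 2 + 3 + 2 = 16

Answer: 16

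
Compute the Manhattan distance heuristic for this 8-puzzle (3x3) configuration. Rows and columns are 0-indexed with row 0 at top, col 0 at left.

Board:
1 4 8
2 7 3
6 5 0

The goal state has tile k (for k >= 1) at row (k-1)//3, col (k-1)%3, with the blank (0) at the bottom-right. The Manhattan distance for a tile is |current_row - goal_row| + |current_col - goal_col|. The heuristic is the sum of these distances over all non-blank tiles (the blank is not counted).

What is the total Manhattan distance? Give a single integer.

Answer: 14

Derivation:
Tile 1: at (0,0), goal (0,0), distance |0-0|+|0-0| = 0
Tile 4: at (0,1), goal (1,0), distance |0-1|+|1-0| = 2
Tile 8: at (0,2), goal (2,1), distance |0-2|+|2-1| = 3
Tile 2: at (1,0), goal (0,1), distance |1-0|+|0-1| = 2
Tile 7: at (1,1), goal (2,0), distance |1-2|+|1-0| = 2
Tile 3: at (1,2), goal (0,2), distance |1-0|+|2-2| = 1
Tile 6: at (2,0), goal (1,2), distance |2-1|+|0-2| = 3
Tile 5: at (2,1), goal (1,1), distance |2-1|+|1-1| = 1
Sum: 0 + 2 + 3 + 2 + 2 + 1 + 3 + 1 = 14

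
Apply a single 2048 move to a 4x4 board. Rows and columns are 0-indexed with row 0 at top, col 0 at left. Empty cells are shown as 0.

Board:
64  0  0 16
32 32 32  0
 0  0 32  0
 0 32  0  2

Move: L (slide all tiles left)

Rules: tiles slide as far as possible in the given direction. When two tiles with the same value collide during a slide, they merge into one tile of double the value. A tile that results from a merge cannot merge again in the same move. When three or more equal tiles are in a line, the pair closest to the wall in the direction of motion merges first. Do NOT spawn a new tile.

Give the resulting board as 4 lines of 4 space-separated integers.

Answer: 64 16  0  0
64 32  0  0
32  0  0  0
32  2  0  0

Derivation:
Slide left:
row 0: [64, 0, 0, 16] -> [64, 16, 0, 0]
row 1: [32, 32, 32, 0] -> [64, 32, 0, 0]
row 2: [0, 0, 32, 0] -> [32, 0, 0, 0]
row 3: [0, 32, 0, 2] -> [32, 2, 0, 0]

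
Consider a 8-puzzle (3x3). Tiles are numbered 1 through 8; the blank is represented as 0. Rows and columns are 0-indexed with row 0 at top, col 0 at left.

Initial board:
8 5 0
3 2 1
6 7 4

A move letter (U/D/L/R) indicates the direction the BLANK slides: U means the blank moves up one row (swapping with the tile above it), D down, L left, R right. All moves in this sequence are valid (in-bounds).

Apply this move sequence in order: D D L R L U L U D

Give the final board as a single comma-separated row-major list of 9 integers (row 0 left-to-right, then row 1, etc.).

Answer: 8, 5, 1, 0, 3, 4, 6, 2, 7

Derivation:
After move 1 (D):
8 5 1
3 2 0
6 7 4

After move 2 (D):
8 5 1
3 2 4
6 7 0

After move 3 (L):
8 5 1
3 2 4
6 0 7

After move 4 (R):
8 5 1
3 2 4
6 7 0

After move 5 (L):
8 5 1
3 2 4
6 0 7

After move 6 (U):
8 5 1
3 0 4
6 2 7

After move 7 (L):
8 5 1
0 3 4
6 2 7

After move 8 (U):
0 5 1
8 3 4
6 2 7

After move 9 (D):
8 5 1
0 3 4
6 2 7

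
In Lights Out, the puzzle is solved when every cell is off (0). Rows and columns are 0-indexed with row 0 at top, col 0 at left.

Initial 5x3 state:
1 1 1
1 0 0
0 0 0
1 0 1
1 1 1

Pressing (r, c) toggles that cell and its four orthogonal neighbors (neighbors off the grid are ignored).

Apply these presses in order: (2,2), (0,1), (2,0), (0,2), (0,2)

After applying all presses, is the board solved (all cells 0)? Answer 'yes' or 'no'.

After press 1 at (2,2):
1 1 1
1 0 1
0 1 1
1 0 0
1 1 1

After press 2 at (0,1):
0 0 0
1 1 1
0 1 1
1 0 0
1 1 1

After press 3 at (2,0):
0 0 0
0 1 1
1 0 1
0 0 0
1 1 1

After press 4 at (0,2):
0 1 1
0 1 0
1 0 1
0 0 0
1 1 1

After press 5 at (0,2):
0 0 0
0 1 1
1 0 1
0 0 0
1 1 1

Lights still on: 7

Answer: no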